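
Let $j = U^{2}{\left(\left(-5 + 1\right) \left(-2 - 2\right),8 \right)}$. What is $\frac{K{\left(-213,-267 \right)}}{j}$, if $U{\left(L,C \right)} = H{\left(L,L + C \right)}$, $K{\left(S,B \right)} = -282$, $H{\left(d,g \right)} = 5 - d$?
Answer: $- \frac{282}{121} \approx -2.3306$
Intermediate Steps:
$U{\left(L,C \right)} = 5 - L$
$j = 121$ ($j = \left(5 - \left(-5 + 1\right) \left(-2 - 2\right)\right)^{2} = \left(5 - \left(-4\right) \left(-4\right)\right)^{2} = \left(5 - 16\right)^{2} = \left(-11\right)^{2} = 121$)
$\frac{K{\left(-213,-267 \right)}}{j} = - \frac{282}{121}$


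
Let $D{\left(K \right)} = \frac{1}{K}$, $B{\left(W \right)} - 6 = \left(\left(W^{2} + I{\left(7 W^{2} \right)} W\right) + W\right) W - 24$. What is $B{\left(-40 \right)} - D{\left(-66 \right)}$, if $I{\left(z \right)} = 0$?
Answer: $- \frac{4119587}{66} \approx -62418.0$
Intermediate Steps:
$B{\left(W \right)} = -18 + W \left(W + W^{2}\right)$ ($B{\left(W \right)} = 6 + \left(\left(\left(W^{2} + 0 W\right) + W\right) W - 24\right) = 6 + \left(\left(\left(W^{2} + 0\right) + W\right) W - 24\right) = 6 + \left(\left(W^{2} + W\right) W - 24\right) = 6 + \left(\left(W + W^{2}\right) W - 24\right) = 6 + \left(W \left(W + W^{2}\right) - 24\right) = 6 + \left(-24 + W \left(W + W^{2}\right)\right) = -18 + W \left(W + W^{2}\right)$)
$B{\left(-40 \right)} - D{\left(-66 \right)} = \left(-18 + \left(-40\right)^{2} + \left(-40\right)^{3}\right) - \frac{1}{-66} = \left(-18 + 1600 - 64000\right) - - \frac{1}{66} = -62418 + \frac{1}{66} = - \frac{4119587}{66}$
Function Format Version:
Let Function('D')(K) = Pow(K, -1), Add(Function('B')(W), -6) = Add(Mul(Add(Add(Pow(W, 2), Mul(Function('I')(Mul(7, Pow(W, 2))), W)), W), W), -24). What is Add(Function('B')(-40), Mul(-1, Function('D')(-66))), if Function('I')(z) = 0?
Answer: Rational(-4119587, 66) ≈ -62418.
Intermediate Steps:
Function('B')(W) = Add(-18, Mul(W, Add(W, Pow(W, 2)))) (Function('B')(W) = Add(6, Add(Mul(Add(Add(Pow(W, 2), Mul(0, W)), W), W), -24)) = Add(6, Add(Mul(Add(Add(Pow(W, 2), 0), W), W), -24)) = Add(6, Add(Mul(Add(Pow(W, 2), W), W), -24)) = Add(6, Add(Mul(Add(W, Pow(W, 2)), W), -24)) = Add(6, Add(Mul(W, Add(W, Pow(W, 2))), -24)) = Add(6, Add(-24, Mul(W, Add(W, Pow(W, 2))))) = Add(-18, Mul(W, Add(W, Pow(W, 2)))))
Add(Function('B')(-40), Mul(-1, Function('D')(-66))) = Add(Add(-18, Pow(-40, 2), Pow(-40, 3)), Mul(-1, Pow(-66, -1))) = Add(Add(-18, 1600, -64000), Mul(-1, Rational(-1, 66))) = Add(-62418, Rational(1, 66)) = Rational(-4119587, 66)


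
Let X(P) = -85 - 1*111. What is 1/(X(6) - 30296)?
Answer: -1/30492 ≈ -3.2795e-5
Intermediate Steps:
X(P) = -196 (X(P) = -85 - 111 = -196)
1/(X(6) - 30296) = 1/(-196 - 30296) = 1/(-30492) = -1/30492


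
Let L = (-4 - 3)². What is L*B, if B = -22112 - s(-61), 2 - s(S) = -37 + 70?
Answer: -1081969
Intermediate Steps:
s(S) = -31 (s(S) = 2 - (-37 + 70) = 2 - 1*33 = 2 - 33 = -31)
B = -22081 (B = -22112 - 1*(-31) = -22112 + 31 = -22081)
L = 49 (L = (-7)² = 49)
L*B = 49*(-22081) = -1081969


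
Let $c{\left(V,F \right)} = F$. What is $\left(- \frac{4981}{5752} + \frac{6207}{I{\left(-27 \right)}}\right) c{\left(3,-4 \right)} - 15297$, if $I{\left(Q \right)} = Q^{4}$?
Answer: $- \frac{3895847325323}{254737386} \approx -15294.0$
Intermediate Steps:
$\left(- \frac{4981}{5752} + \frac{6207}{I{\left(-27 \right)}}\right) c{\left(3,-4 \right)} - 15297 = \left(- \frac{4981}{5752} + \frac{6207}{\left(-27\right)^{4}}\right) \left(-4\right) - 15297 = \left(\left(-4981\right) \frac{1}{5752} + \frac{6207}{531441}\right) \left(-4\right) - 15297 = \left(- \frac{4981}{5752} + 6207 \cdot \frac{1}{531441}\right) \left(-4\right) - 15297 = \left(- \frac{4981}{5752} + \frac{2069}{177147}\right) \left(-4\right) - 15297 = \left(- \frac{870468319}{1018949544}\right) \left(-4\right) - 15297 = \frac{870468319}{254737386} - 15297 = - \frac{3895847325323}{254737386}$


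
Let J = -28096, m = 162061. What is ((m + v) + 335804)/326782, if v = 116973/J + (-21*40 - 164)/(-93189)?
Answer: 1303518261174047/855593097172608 ≈ 1.5235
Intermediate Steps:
v = -10872388513/2618238144 (v = 116973/(-28096) + (-21*40 - 164)/(-93189) = 116973*(-1/28096) + (-840 - 164)*(-1/93189) = -116973/28096 - 1004*(-1/93189) = -116973/28096 + 1004/93189 = -10872388513/2618238144 ≈ -4.1526)
((m + v) + 335804)/326782 = ((162061 - 10872388513/2618238144) + 335804)/326782 = (424303419466271/2618238144 + 335804)*(1/326782) = (1303518261174047/2618238144)*(1/326782) = 1303518261174047/855593097172608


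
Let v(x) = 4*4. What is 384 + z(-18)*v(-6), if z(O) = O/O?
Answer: 400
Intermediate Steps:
z(O) = 1
v(x) = 16
384 + z(-18)*v(-6) = 384 + 1*16 = 384 + 16 = 400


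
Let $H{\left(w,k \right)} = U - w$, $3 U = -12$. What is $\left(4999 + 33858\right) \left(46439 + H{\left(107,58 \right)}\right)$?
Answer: $1800167096$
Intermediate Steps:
$U = -4$ ($U = \frac{1}{3} \left(-12\right) = -4$)
$H{\left(w,k \right)} = -4 - w$
$\left(4999 + 33858\right) \left(46439 + H{\left(107,58 \right)}\right) = \left(4999 + 33858\right) \left(46439 - 111\right) = 38857 \left(46439 - 111\right) = 38857 \cdot 46328 = 1800167096$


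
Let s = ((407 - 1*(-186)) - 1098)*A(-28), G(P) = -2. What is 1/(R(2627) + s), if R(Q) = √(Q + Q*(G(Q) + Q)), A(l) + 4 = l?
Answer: 80/1258649 - √6898502/254247098 ≈ 5.3230e-5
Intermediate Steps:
A(l) = -4 + l
R(Q) = √(Q + Q*(-2 + Q))
s = 16160 (s = ((407 - 1*(-186)) - 1098)*(-4 - 28) = ((407 + 186) - 1098)*(-32) = (593 - 1098)*(-32) = -505*(-32) = 16160)
1/(R(2627) + s) = 1/(√(2627*(-1 + 2627)) + 16160) = 1/(√(2627*2626) + 16160) = 1/(√6898502 + 16160) = 1/(16160 + √6898502)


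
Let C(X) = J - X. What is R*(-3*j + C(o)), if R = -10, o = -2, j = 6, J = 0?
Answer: 160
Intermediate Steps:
C(X) = -X (C(X) = 0 - X = -X)
R*(-3*j + C(o)) = -10*(-3*6 - 1*(-2)) = -10*(-18 + 2) = -10*(-16) = 160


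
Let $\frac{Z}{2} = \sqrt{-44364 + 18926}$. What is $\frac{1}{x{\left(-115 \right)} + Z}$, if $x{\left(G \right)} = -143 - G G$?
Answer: $- \frac{1671}{22350647} - \frac{i \sqrt{25438}}{89402588} \approx -7.4763 \cdot 10^{-5} - 1.784 \cdot 10^{-6} i$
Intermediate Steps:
$x{\left(G \right)} = -143 - G^{2}$
$Z = 2 i \sqrt{25438}$ ($Z = 2 \sqrt{-44364 + 18926} = 2 \sqrt{-25438} = 2 i \sqrt{25438} \approx 318.99 i$)
$\frac{1}{x{\left(-115 \right)} + Z} = \frac{1}{\left(-143 - \left(-115\right)^{2}\right) + 2 i \sqrt{25438}} = \frac{1}{\left(-143 - 13225\right) + 2 i \sqrt{25438}} = \frac{1}{-13368 + 2 i \sqrt{25438}}$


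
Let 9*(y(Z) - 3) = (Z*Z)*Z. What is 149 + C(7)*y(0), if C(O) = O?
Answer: 170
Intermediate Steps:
y(Z) = 3 + Z³/9 (y(Z) = 3 + ((Z*Z)*Z)/9 = 3 + (Z²*Z)/9 = 3 + Z³/9)
149 + C(7)*y(0) = 149 + 7*(3 + (⅑)*0³) = 149 + 7*(3 + (⅑)*0) = 149 + 7*(3 + 0) = 149 + 7*3 = 149 + 21 = 170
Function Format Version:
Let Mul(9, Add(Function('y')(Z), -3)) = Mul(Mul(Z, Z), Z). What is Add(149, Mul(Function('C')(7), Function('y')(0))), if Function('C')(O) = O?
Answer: 170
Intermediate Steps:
Function('y')(Z) = Add(3, Mul(Rational(1, 9), Pow(Z, 3))) (Function('y')(Z) = Add(3, Mul(Rational(1, 9), Mul(Mul(Z, Z), Z))) = Add(3, Mul(Rational(1, 9), Mul(Pow(Z, 2), Z))) = Add(3, Mul(Rational(1, 9), Pow(Z, 3))))
Add(149, Mul(Function('C')(7), Function('y')(0))) = Add(149, Mul(7, Add(3, Mul(Rational(1, 9), Pow(0, 3))))) = Add(149, Mul(7, Add(3, Mul(Rational(1, 9), 0)))) = Add(149, Mul(7, Add(3, 0))) = Add(149, Mul(7, 3)) = Add(149, 21) = 170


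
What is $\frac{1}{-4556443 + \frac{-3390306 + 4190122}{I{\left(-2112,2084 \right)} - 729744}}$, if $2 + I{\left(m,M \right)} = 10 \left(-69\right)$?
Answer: $- \frac{182609}{832047699741} \approx -2.1947 \cdot 10^{-7}$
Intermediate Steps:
$I{\left(m,M \right)} = -692$ ($I{\left(m,M \right)} = -2 + 10 \left(-69\right) = -2 - 690 = -692$)
$\frac{1}{-4556443 + \frac{-3390306 + 4190122}{I{\left(-2112,2084 \right)} - 729744}} = \frac{1}{-4556443 + \frac{-3390306 + 4190122}{-692 - 729744}} = \frac{1}{-4556443 + \frac{799816}{-730436}} = \frac{1}{-4556443 + 799816 \left(- \frac{1}{730436}\right)} = \frac{1}{-4556443 - \frac{199954}{182609}} = \frac{1}{- \frac{832047699741}{182609}} = - \frac{182609}{832047699741}$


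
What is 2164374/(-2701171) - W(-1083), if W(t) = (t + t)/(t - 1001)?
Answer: -5180645901/2814620182 ≈ -1.8406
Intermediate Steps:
W(t) = 2*t/(-1001 + t) (W(t) = (2*t)/(-1001 + t) = 2*t/(-1001 + t))
2164374/(-2701171) - W(-1083) = 2164374/(-2701171) - 2*(-1083)/(-1001 - 1083) = 2164374*(-1/2701171) - 2*(-1083)/(-2084) = -2164374/2701171 - 2*(-1083)*(-1)/2084 = -2164374/2701171 - 1*1083/1042 = -2164374/2701171 - 1083/1042 = -5180645901/2814620182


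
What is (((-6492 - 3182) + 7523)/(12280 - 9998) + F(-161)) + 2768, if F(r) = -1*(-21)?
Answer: 6362347/2282 ≈ 2788.1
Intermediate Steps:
F(r) = 21
(((-6492 - 3182) + 7523)/(12280 - 9998) + F(-161)) + 2768 = (((-6492 - 3182) + 7523)/(12280 - 9998) + 21) + 2768 = ((-9674 + 7523)/2282 + 21) + 2768 = (-2151*1/2282 + 21) + 2768 = (-2151/2282 + 21) + 2768 = 45771/2282 + 2768 = 6362347/2282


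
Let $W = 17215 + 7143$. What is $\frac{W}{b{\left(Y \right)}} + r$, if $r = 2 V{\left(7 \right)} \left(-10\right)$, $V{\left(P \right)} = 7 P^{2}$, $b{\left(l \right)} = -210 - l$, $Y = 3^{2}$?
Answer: $- \frac{1526698}{219} \approx -6971.2$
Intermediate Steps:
$Y = 9$
$W = 24358$
$r = -6860$ ($r = 2 \cdot 7 \cdot 7^{2} \left(-10\right) = 2 \cdot 7 \cdot 49 \left(-10\right) = 2 \cdot 343 \left(-10\right) = 686 \left(-10\right) = -6860$)
$\frac{W}{b{\left(Y \right)}} + r = \frac{24358}{-210 - 9} - 6860 = \frac{24358}{-219} - 6860 = 24358 \left(- \frac{1}{219}\right) - 6860 = - \frac{24358}{219} - 6860 = - \frac{1526698}{219}$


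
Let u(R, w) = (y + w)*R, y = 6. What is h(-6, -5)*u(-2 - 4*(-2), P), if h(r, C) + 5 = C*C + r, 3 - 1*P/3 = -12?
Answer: 4284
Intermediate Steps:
P = 45 (P = 9 - 3*(-12) = 9 + 36 = 45)
h(r, C) = -5 + r + C² (h(r, C) = -5 + (C*C + r) = -5 + (C² + r) = -5 + (r + C²) = -5 + r + C²)
u(R, w) = R*(6 + w) (u(R, w) = (6 + w)*R = R*(6 + w))
h(-6, -5)*u(-2 - 4*(-2), P) = (-5 - 6 + (-5)²)*((-2 - 4*(-2))*(6 + 45)) = (-5 - 6 + 25)*((-2 + 8)*51) = 14*(6*51) = 14*306 = 4284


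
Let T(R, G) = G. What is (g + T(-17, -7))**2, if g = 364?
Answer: 127449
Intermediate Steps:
(g + T(-17, -7))**2 = (364 - 7)**2 = 357**2 = 127449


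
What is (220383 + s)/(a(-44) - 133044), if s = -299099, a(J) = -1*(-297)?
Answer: 78716/132747 ≈ 0.59298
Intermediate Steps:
a(J) = 297
(220383 + s)/(a(-44) - 133044) = (220383 - 299099)/(297 - 133044) = -78716/(-132747) = -78716*(-1/132747) = 78716/132747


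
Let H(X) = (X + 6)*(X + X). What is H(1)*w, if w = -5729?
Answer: -80206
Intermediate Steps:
H(X) = 2*X*(6 + X) (H(X) = (6 + X)*(2*X) = 2*X*(6 + X))
H(1)*w = (2*1*(6 + 1))*(-5729) = (2*1*7)*(-5729) = 14*(-5729) = -80206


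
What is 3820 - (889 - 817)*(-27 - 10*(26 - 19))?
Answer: 10804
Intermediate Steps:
3820 - (889 - 817)*(-27 - 10*(26 - 19)) = 3820 - 72*(-27 - 10*7) = 3820 - 72*(-27 - 70) = 3820 - 72*(-97) = 3820 - 1*(-6984) = 3820 + 6984 = 10804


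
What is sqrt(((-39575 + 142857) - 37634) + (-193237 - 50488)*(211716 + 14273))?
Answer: I*sqrt(55079103377) ≈ 2.3469e+5*I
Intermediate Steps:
sqrt(((-39575 + 142857) - 37634) + (-193237 - 50488)*(211716 + 14273)) = sqrt((103282 - 37634) - 243725*225989) = sqrt(65648 - 55079169025) = sqrt(-55079103377) = I*sqrt(55079103377)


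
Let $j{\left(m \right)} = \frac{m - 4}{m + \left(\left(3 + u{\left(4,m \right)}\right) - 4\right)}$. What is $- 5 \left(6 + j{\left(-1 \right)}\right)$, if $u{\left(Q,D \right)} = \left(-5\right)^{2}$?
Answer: $- \frac{665}{23} \approx -28.913$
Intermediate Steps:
$u{\left(Q,D \right)} = 25$
$j{\left(m \right)} = \frac{-4 + m}{24 + m}$ ($j{\left(m \right)} = \frac{m - 4}{m + \left(\left(3 + 25\right) - 4\right)} = \frac{-4 + m}{m + \left(28 - 4\right)} = \frac{-4 + m}{m + 24} = \frac{-4 + m}{24 + m}$)
$- 5 \left(6 + j{\left(-1 \right)}\right) = - 5 \left(6 + \frac{-4 - 1}{24 - 1}\right) = - 5 \left(6 + \frac{1}{23} \left(-5\right)\right) = - 5 \left(6 - \frac{5}{23}\right) = \left(-5\right) \frac{133}{23} = - \frac{665}{23}$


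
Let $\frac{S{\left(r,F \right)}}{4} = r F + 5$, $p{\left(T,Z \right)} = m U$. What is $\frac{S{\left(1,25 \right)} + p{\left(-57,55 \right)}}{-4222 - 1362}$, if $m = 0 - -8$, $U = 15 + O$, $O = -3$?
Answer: $- \frac{27}{698} \approx -0.038682$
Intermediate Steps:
$U = 12$ ($U = 15 - 3 = 12$)
$m = 8$ ($m = 0 + 8 = 8$)
$p{\left(T,Z \right)} = 96$ ($p{\left(T,Z \right)} = 8 \cdot 12 = 96$)
$S{\left(r,F \right)} = 20 + 4 F r$ ($S{\left(r,F \right)} = 4 \left(r F + 5\right) = 4 \left(F r + 5\right) = 4 \left(5 + F r\right) = 20 + 4 F r$)
$\frac{S{\left(1,25 \right)} + p{\left(-57,55 \right)}}{-4222 - 1362} = \frac{\left(20 + 4 \cdot 25 \cdot 1\right) + 96}{-4222 - 1362} = \frac{\left(20 + 100\right) + 96}{-5584} = \left(120 + 96\right) \left(- \frac{1}{5584}\right) = 216 \left(- \frac{1}{5584}\right) = - \frac{27}{698}$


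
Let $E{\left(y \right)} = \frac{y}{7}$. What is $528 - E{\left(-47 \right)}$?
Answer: $\frac{3743}{7} \approx 534.71$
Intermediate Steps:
$E{\left(y \right)} = \frac{y}{7}$ ($E{\left(y \right)} = y \frac{1}{7} = \frac{y}{7}$)
$528 - E{\left(-47 \right)} = 528 - \frac{1}{7} \left(-47\right) = 528 - - \frac{47}{7} = 528 + \frac{47}{7} = \frac{3743}{7}$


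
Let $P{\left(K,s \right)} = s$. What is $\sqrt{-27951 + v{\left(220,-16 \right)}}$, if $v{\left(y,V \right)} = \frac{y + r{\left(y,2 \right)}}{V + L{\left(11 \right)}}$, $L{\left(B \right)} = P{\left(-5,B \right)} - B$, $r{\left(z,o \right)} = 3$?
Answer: $\frac{i \sqrt{447439}}{4} \approx 167.23 i$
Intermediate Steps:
$L{\left(B \right)} = 0$ ($L{\left(B \right)} = B - B = 0$)
$v{\left(y,V \right)} = \frac{3 + y}{V}$ ($v{\left(y,V \right)} = \frac{y + 3}{V + 0} = \frac{3 + y}{V}$)
$\sqrt{-27951 + v{\left(220,-16 \right)}} = \sqrt{-27951 + \frac{3 + 220}{-16}} = \sqrt{-27951 - \frac{223}{16}} = \sqrt{- \frac{447439}{16}} = \frac{i \sqrt{447439}}{4}$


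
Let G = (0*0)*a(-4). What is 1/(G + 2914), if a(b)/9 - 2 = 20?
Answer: 1/2914 ≈ 0.00034317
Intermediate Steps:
a(b) = 198 (a(b) = 18 + 9*20 = 18 + 180 = 198)
G = 0 (G = (0*0)*198 = 0*198 = 0)
1/(G + 2914) = 1/(0 + 2914) = 1/2914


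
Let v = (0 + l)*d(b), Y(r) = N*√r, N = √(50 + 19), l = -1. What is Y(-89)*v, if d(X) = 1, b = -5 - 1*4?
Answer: -I*√6141 ≈ -78.365*I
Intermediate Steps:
b = -9 (b = -5 - 4 = -9)
N = √69 ≈ 8.3066
Y(r) = √69*√r
v = -1 (v = (0 - 1)*1 = -1*1 = -1)
Y(-89)*v = (√69*√(-89))*(-1) = (√69*(I*√89))*(-1) = (I*√6141)*(-1) = -I*√6141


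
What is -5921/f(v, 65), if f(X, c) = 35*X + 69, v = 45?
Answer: -5921/1644 ≈ -3.6016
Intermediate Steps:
f(X, c) = 69 + 35*X
-5921/f(v, 65) = -5921/(69 + 35*45) = -5921/(69 + 1575) = -5921/1644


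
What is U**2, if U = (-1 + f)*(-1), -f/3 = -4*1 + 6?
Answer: 49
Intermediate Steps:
f = -6 (f = -3*(-4*1 + 6) = -3*(-4 + 6) = -3*2 = -6)
U = 7 (U = (-1 - 6)*(-1) = -7*(-1) = 7)
U**2 = 7**2 = 49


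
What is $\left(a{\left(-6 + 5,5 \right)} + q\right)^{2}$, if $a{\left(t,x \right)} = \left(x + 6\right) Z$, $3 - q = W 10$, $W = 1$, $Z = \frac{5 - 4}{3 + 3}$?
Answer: $\frac{961}{36} \approx 26.694$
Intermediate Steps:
$Z = \frac{1}{6}$ ($Z = 1 \cdot \frac{1}{6} = \frac{1}{6} \approx 0.16667$)
$q = -7$ ($q = 3 - 1 \cdot 10 = 3 - 10 = -7$)
$a{\left(t,x \right)} = 1 + \frac{x}{6}$ ($a{\left(t,x \right)} = \left(x + 6\right) \frac{1}{6} = \left(6 + x\right) \frac{1}{6} = 1 + \frac{x}{6}$)
$\left(a{\left(-6 + 5,5 \right)} + q\right)^{2} = \left(\left(1 + \frac{1}{6} \cdot 5\right) - 7\right)^{2} = \left(\left(1 + \frac{5}{6}\right) - 7\right)^{2} = \left(\frac{11}{6} - 7\right)^{2} = \left(- \frac{31}{6}\right)^{2} = \frac{961}{36}$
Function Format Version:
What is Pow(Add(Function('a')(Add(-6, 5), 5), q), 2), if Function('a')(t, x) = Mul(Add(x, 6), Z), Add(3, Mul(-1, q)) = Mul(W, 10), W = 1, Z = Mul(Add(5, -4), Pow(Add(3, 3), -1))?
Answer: Rational(961, 36) ≈ 26.694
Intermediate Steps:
Z = Rational(1, 6) (Z = Mul(1, Pow(6, -1)) = Mul(1, Rational(1, 6)) = Rational(1, 6) ≈ 0.16667)
q = -7 (q = Add(3, Mul(-1, Mul(1, 10))) = Add(3, Mul(-1, 10)) = Add(3, -10) = -7)
Function('a')(t, x) = Add(1, Mul(Rational(1, 6), x)) (Function('a')(t, x) = Mul(Add(x, 6), Rational(1, 6)) = Mul(Add(6, x), Rational(1, 6)) = Add(1, Mul(Rational(1, 6), x)))
Pow(Add(Function('a')(Add(-6, 5), 5), q), 2) = Pow(Add(Add(1, Mul(Rational(1, 6), 5)), -7), 2) = Pow(Add(Add(1, Rational(5, 6)), -7), 2) = Pow(Add(Rational(11, 6), -7), 2) = Pow(Rational(-31, 6), 2) = Rational(961, 36)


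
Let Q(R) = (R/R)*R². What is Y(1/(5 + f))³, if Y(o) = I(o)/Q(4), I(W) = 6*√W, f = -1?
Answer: 27/4096 ≈ 0.0065918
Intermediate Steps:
Q(R) = R² (Q(R) = 1*R² = R²)
Y(o) = 3*√o/8 (Y(o) = (6*√o)/(4²) = (6*√o)/16 = (6*√o)*(1/16) = 3*√o/8)
Y(1/(5 + f))³ = (3*√(1/(5 - 1))/8)³ = (3*√(1/4)/8)³ = (3*√(¼)/8)³ = ((3/8)*(½))³ = (3/16)³ = 27/4096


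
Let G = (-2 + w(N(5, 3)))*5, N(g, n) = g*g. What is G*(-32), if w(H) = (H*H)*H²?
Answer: -62499680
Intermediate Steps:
N(g, n) = g²
w(H) = H⁴ (w(H) = H²*H² = H⁴)
G = 1953115 (G = (-2 + (5²)⁴)*5 = (-2 + 25⁴)*5 = (-2 + 390625)*5 = 390623*5 = 1953115)
G*(-32) = 1953115*(-32) = -62499680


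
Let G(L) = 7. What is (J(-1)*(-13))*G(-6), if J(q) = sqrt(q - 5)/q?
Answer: 91*I*sqrt(6) ≈ 222.9*I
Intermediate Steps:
J(q) = sqrt(-5 + q)/q
(J(-1)*(-13))*G(-6) = ((sqrt(-5 - 1)/(-1))*(-13))*7 = (-sqrt(-6)*(-13))*7 = (-I*sqrt(6)*(-13))*7 = (13*I*sqrt(6))*7 = 91*I*sqrt(6)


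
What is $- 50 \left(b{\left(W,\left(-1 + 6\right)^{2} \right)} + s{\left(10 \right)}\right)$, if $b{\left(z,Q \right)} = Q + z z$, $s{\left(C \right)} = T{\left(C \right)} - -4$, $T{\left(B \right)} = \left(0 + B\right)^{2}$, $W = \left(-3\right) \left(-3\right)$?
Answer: $-10500$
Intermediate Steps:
$W = 9$
$T{\left(B \right)} = B^{2}$
$s{\left(C \right)} = 4 + C^{2}$ ($s{\left(C \right)} = C^{2} - -4 = C^{2} + 4 = 4 + C^{2}$)
$b{\left(z,Q \right)} = Q + z^{2}$
$- 50 \left(b{\left(W,\left(-1 + 6\right)^{2} \right)} + s{\left(10 \right)}\right) = - 50 \left(\left(\left(-1 + 6\right)^{2} + 9^{2}\right) + \left(4 + 10^{2}\right)\right) = - 50 \left(\left(5^{2} + 81\right) + \left(4 + 100\right)\right) = - 50 \left(\left(25 + 81\right) + 104\right) = - 50 \left(106 + 104\right) = \left(-50\right) 210 = -10500$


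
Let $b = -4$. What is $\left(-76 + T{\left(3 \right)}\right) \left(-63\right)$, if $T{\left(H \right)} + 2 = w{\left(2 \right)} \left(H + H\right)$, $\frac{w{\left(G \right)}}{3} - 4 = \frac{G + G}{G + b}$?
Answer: $2646$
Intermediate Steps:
$w{\left(G \right)} = 12 + \frac{6 G}{-4 + G}$ ($w{\left(G \right)} = 12 + 3 \frac{G + G}{G - 4} = 12 + 3 \frac{2 G}{-4 + G} = 12 + \frac{6 G}{-4 + G}$)
$T{\left(H \right)} = -2 + 12 H$ ($T{\left(H \right)} = -2 + \frac{6 \left(-8 + 3 \cdot 2\right)}{-4 + 2} \left(H + H\right) = -2 + \frac{6 \left(-8 + 6\right)}{-2} \cdot 2 H = -2 + 6 \left(- \frac{1}{2}\right) \left(-2\right) 2 H = -2 + 6 \cdot 2 H = -2 + 12 H$)
$\left(-76 + T{\left(3 \right)}\right) \left(-63\right) = \left(-76 + \left(-2 + 12 \cdot 3\right)\right) \left(-63\right) = \left(-76 + \left(-2 + 36\right)\right) \left(-63\right) = \left(-76 + 34\right) \left(-63\right) = \left(-42\right) \left(-63\right) = 2646$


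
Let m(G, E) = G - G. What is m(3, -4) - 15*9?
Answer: -135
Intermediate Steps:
m(G, E) = 0
m(3, -4) - 15*9 = 0 - 15*9 = 0 - 135 = -135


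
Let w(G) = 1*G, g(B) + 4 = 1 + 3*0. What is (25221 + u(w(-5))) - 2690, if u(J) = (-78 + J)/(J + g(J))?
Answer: 180331/8 ≈ 22541.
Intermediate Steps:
g(B) = -3 (g(B) = -4 + (1 + 3*0) = -4 + (1 + 0) = -4 + 1 = -3)
w(G) = G
u(J) = (-78 + J)/(-3 + J) (u(J) = (-78 + J)/(J - 3) = (-78 + J)/(-3 + J))
(25221 + u(w(-5))) - 2690 = (25221 + (-78 - 5)/(-3 - 5)) - 2690 = (25221 - 83/(-8)) - 2690 = (25221 - 1/8*(-83)) - 2690 = (25221 + 83/8) - 2690 = 201851/8 - 2690 = 180331/8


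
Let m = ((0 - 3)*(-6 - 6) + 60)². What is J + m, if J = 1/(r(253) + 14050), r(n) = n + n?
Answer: 134148097/14556 ≈ 9216.0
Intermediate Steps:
r(n) = 2*n
J = 1/14556 (J = 1/(2*253 + 14050) = 1/(506 + 14050) = 1/14556 ≈ 6.8700e-5)
m = 9216 (m = (-3*(-12) + 60)² = (36 + 60)² = 96² = 9216)
J + m = 1/14556 + 9216 = 134148097/14556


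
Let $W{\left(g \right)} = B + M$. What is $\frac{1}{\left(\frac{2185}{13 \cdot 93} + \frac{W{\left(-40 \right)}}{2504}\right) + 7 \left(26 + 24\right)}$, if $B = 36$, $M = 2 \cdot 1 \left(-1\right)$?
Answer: $\frac{1513668}{532539973} \approx 0.0028424$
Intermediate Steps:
$M = -2$ ($M = 2 \left(-1\right) = -2$)
$W{\left(g \right)} = 34$ ($W{\left(g \right)} = 36 - 2 = 34$)
$\frac{1}{\left(\frac{2185}{13 \cdot 93} + \frac{W{\left(-40 \right)}}{2504}\right) + 7 \left(26 + 24\right)} = \frac{1}{\left(\frac{2185}{13 \cdot 93} + \frac{34}{2504}\right) + 7 \left(26 + 24\right)} = \frac{1}{\left(\frac{2185}{1209} + 34 \cdot \frac{1}{2504}\right) + 7 \cdot 50} = \frac{1}{\left(2185 \cdot \frac{1}{1209} + \frac{17}{1252}\right) + 350} = \frac{1}{\left(\frac{2185}{1209} + \frac{17}{1252}\right) + 350} = \frac{1}{\frac{2756173}{1513668} + 350} = \frac{1}{\frac{532539973}{1513668}} = \frac{1513668}{532539973}$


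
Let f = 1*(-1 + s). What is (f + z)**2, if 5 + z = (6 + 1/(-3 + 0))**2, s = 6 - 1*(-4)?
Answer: 105625/81 ≈ 1304.0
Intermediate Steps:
s = 10 (s = 6 + 4 = 10)
f = 9 (f = 1*(-1 + 10) = 1*9 = 9)
z = 244/9 (z = -5 + (6 + 1/(-3 + 0))**2 = -5 + (6 + 1/(-3))**2 = -5 + (6 - 1/3)**2 = -5 + (17/3)**2 = -5 + 289/9 = 244/9 ≈ 27.111)
(f + z)**2 = (9 + 244/9)**2 = (325/9)**2 = 105625/81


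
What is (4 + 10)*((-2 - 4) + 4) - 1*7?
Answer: -35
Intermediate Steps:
(4 + 10)*((-2 - 4) + 4) - 1*7 = 14*(-6 + 4) - 7 = 14*(-2) - 7 = -28 - 7 = -35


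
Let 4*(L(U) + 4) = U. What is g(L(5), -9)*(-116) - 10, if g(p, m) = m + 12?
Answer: -358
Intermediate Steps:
L(U) = -4 + U/4
g(p, m) = 12 + m
g(L(5), -9)*(-116) - 10 = (12 - 9)*(-116) - 10 = 3*(-116) - 10 = -348 - 10 = -358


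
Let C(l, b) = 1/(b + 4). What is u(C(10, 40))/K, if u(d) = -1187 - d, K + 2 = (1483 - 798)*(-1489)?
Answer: 52229/44878548 ≈ 0.0011638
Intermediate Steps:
C(l, b) = 1/(4 + b)
K = -1019967 (K = -2 + (1483 - 798)*(-1489) = -2 + 685*(-1489) = -2 - 1019965 = -1019967)
u(C(10, 40))/K = (-1187 - 1/(4 + 40))/(-1019967) = (-1187 - 1/44)*(-1/1019967) = -52229/44*(-1/1019967) = 52229/44878548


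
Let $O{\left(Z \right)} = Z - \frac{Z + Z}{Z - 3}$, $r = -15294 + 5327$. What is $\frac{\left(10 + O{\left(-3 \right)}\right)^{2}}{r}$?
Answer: $- \frac{36}{9967} \approx -0.0036119$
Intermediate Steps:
$r = -9967$
$O{\left(Z \right)} = Z - \frac{2 Z}{-3 + Z}$
$\frac{\left(10 + O{\left(-3 \right)}\right)^{2}}{r} = \frac{\left(10 - \frac{3 \left(-5 - 3\right)}{-3 - 3}\right)^{2}}{-9967} = \left(10 - 3 \frac{1}{-6} \left(-8\right)\right)^{2} \left(- \frac{1}{9967}\right) = \left(10 - \left(- \frac{1}{2}\right) \left(-8\right)\right)^{2} \left(- \frac{1}{9967}\right) = \left(10 - 4\right)^{2} \left(- \frac{1}{9967}\right) = 6^{2} \left(- \frac{1}{9967}\right) = 36 \left(- \frac{1}{9967}\right) = - \frac{36}{9967}$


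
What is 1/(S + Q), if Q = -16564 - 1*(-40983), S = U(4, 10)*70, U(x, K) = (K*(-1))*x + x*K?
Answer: 1/24419 ≈ 4.0952e-5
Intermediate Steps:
U(x, K) = 0 (U(x, K) = (-K)*x + K*x = -K*x + K*x = 0)
S = 0 (S = 0*70 = 0)
Q = 24419 (Q = -16564 + 40983 = 24419)
1/(S + Q) = 1/(0 + 24419) = 1/24419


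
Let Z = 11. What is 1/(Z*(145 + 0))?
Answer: 1/1595 ≈ 0.00062696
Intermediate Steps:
1/(Z*(145 + 0)) = 1/(11*(145 + 0)) = 1/(11*145) = 1/1595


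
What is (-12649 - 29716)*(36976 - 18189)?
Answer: -795911255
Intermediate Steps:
(-12649 - 29716)*(36976 - 18189) = -42365*18787 = -795911255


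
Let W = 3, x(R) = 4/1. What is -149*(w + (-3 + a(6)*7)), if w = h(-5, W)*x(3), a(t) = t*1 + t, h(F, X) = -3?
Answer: -10281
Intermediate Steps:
x(R) = 4 (x(R) = 4*1 = 4)
a(t) = 2*t (a(t) = t + t = 2*t)
w = -12 (w = -3*4 = -12)
-149*(w + (-3 + a(6)*7)) = -149*(-12 + (-3 + (2*6)*7)) = -149*(-12 + (-3 + 12*7)) = -149*(-12 + (-3 + 84)) = -149*(-12 + 81) = -149*69 = -10281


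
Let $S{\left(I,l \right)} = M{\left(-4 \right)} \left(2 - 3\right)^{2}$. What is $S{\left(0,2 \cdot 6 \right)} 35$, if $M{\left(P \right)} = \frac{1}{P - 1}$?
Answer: $-7$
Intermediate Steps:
$M{\left(P \right)} = \frac{1}{-1 + P}$
$S{\left(I,l \right)} = - \frac{1}{5}$ ($S{\left(I,l \right)} = \frac{\left(2 - 3\right)^{2}}{-1 - 4} = \frac{\left(-1\right)^{2}}{-5} = \left(- \frac{1}{5}\right) 1 = - \frac{1}{5}$)
$S{\left(0,2 \cdot 6 \right)} 35 = \left(- \frac{1}{5}\right) 35 = -7$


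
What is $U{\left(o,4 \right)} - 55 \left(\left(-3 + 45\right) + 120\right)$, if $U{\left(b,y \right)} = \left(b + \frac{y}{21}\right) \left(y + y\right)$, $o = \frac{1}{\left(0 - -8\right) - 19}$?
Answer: $- \frac{2058026}{231} \approx -8909.2$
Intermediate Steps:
$o = - \frac{1}{11}$ ($o = \frac{1}{\left(0 + 8\right) - 19} = \frac{1}{8 - 19} = \frac{1}{-11} = - \frac{1}{11} \approx -0.090909$)
$U{\left(b,y \right)} = 2 y \left(b + \frac{y}{21}\right)$ ($U{\left(b,y \right)} = \left(b + y \frac{1}{21}\right) 2 y = \left(b + \frac{y}{21}\right) 2 y = 2 y \left(b + \frac{y}{21}\right)$)
$U{\left(o,4 \right)} - 55 \left(\left(-3 + 45\right) + 120\right) = \frac{2}{21} \cdot 4 \left(4 + 21 \left(- \frac{1}{11}\right)\right) - 55 \left(\left(-3 + 45\right) + 120\right) = \frac{2}{21} \cdot 4 \left(4 - \frac{21}{11}\right) - 55 \left(42 + 120\right) = \frac{2}{21} \cdot 4 \cdot \frac{23}{11} - 8910 = \frac{184}{231} - 8910 = - \frac{2058026}{231}$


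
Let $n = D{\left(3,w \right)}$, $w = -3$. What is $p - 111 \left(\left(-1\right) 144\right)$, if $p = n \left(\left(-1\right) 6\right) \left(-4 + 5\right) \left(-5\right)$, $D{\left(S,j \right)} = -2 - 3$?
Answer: $15834$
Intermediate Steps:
$D{\left(S,j \right)} = -5$
$n = -5$
$p = -150$ ($p = - 5 \left(\left(-1\right) 6\right) \left(-4 + 5\right) \left(-5\right) = \left(-5\right) \left(-6\right) 1 \left(-5\right) = 30 \left(-5\right) = -150$)
$p - 111 \left(\left(-1\right) 144\right) = -150 - 111 \left(\left(-1\right) 144\right) = -150 - -15984 = -150 + 15984 = 15834$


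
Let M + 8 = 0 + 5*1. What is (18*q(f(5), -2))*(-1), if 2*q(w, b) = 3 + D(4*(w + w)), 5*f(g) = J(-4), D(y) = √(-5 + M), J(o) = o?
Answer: -27 - 18*I*√2 ≈ -27.0 - 25.456*I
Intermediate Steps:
M = -3 (M = -8 + (0 + 5*1) = -8 + (0 + 5) = -8 + 5 = -3)
D(y) = 2*I*√2 (D(y) = √(-5 - 3) = √(-8) = 2*I*√2)
f(g) = -⅘ (f(g) = (⅕)*(-4) = -⅘)
q(w, b) = 3/2 + I*√2 (q(w, b) = (3 + 2*I*√2)/2 = 3/2 + I*√2)
(18*q(f(5), -2))*(-1) = (18*(3/2 + I*√2))*(-1) = (27 + 18*I*√2)*(-1) = -27 - 18*I*√2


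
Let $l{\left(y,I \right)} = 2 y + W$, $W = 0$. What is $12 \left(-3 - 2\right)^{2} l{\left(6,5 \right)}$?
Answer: $3600$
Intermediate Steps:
$l{\left(y,I \right)} = 2 y$ ($l{\left(y,I \right)} = 2 y + 0 = 2 y$)
$12 \left(-3 - 2\right)^{2} l{\left(6,5 \right)} = 12 \left(-3 - 2\right)^{2} \cdot 2 \cdot 6 = 12 \left(-5\right)^{2} \cdot 12 = 12 \cdot 25 \cdot 12 = 300 \cdot 12 = 3600$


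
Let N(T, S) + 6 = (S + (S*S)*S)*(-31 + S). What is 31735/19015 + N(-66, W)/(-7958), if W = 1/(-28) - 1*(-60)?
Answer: -14571198552010711/18602117599744 ≈ -783.31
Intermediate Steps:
W = 1679/28 (W = -1/28 + 60 = 1679/28 ≈ 59.964)
N(T, S) = -6 + (-31 + S)*(S + S**3) (N(T, S) = -6 + (S + (S*S)*S)*(-31 + S) = -6 + (S + S**2*S)*(-31 + S) = -6 + (S + S**3)*(-31 + S) = -6 + (-31 + S)*(S + S**3))
31735/19015 + N(-66, W)/(-7958) = 31735/19015 + (-6 + (1679/28)**2 + (1679/28)**4 - 31*1679/28 - 31*(1679/28)**3)/(-7958) = 31735*(1/19015) + (-6 + 2819041/784 + 7946992159681/614656 - 52049/28 - 31*4733169839/21952)*(-1/7958) = 6347/3803 + (-6 + 2819041/784 + 7946992159681/614656 - 52049/28 - 146728265009/21952)*(-1/7958) = 6347/3803 + (3839664599989/614656)*(-1/7958) = 6347/3803 - 3839664599989/4891432448 = -14571198552010711/18602117599744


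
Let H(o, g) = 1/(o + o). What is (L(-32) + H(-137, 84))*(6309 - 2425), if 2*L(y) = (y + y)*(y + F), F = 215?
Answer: -3116026390/137 ≈ -2.2745e+7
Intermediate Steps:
L(y) = y*(215 + y) (L(y) = ((y + y)*(y + 215))/2 = ((2*y)*(215 + y))/2 = (2*y*(215 + y))/2 = y*(215 + y))
H(o, g) = 1/(2*o)
(L(-32) + H(-137, 84))*(6309 - 2425) = (-32*(215 - 32) + (1/2)/(-137))*(6309 - 2425) = (-32*183 + (1/2)*(-1/137))*3884 = (-5856 - 1/274)*3884 = -1604545/274*3884 = -3116026390/137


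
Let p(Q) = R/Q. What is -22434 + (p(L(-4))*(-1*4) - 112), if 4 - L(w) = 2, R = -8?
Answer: -22530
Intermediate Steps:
L(w) = 2 (L(w) = 4 - 1*2 = 4 - 2 = 2)
p(Q) = -8/Q
-22434 + (p(L(-4))*(-1*4) - 112) = -22434 + ((-8/2)*(-1*4) - 112) = -22434 + (-8*½*(-4) - 112) = -22434 + (-4*(-4) - 112) = -22434 + (16 - 112) = -22434 - 96 = -22530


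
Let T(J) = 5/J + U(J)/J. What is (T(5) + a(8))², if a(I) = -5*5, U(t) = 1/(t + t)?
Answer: 1437601/2500 ≈ 575.04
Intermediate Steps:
U(t) = 1/(2*t)
a(I) = -25
T(J) = 1/(2*J²) + 5/J (T(J) = 5/J + (1/(2*J))/J = 5/J + 1/(2*J²) = 1/(2*J²) + 5/J)
(T(5) + a(8))² = ((½)*(1 + 10*5)/5² - 25)² = ((½)*(1/25)*(1 + 50) - 25)² = ((½)*(1/25)*51 - 25)² = (51/50 - 25)² = (-1199/50)² = 1437601/2500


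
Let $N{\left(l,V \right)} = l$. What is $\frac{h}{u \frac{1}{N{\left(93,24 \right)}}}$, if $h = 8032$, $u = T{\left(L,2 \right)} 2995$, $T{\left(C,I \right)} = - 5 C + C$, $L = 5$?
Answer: $- \frac{186744}{14975} \approx -12.47$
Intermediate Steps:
$T{\left(C,I \right)} = - 4 C$
$u = -59900$ ($u = \left(-4\right) 5 \cdot 2995 = \left(-20\right) 2995 = -59900$)
$\frac{h}{u \frac{1}{N{\left(93,24 \right)}}} = \frac{8032}{\left(-59900\right) \frac{1}{93}} = \frac{8032}{- \frac{59900}{93}} = 8032 \left(- \frac{93}{59900}\right) = - \frac{186744}{14975}$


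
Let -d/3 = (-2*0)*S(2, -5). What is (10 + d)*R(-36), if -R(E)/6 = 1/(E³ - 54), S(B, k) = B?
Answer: 2/1557 ≈ 0.0012845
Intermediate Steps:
d = 0 (d = -3*(-2*0)*2 = -0*2 = -3*0 = 0)
R(E) = -6/(-54 + E³) (R(E) = -6/(E³ - 54) = -6/(-54 + E³))
(10 + d)*R(-36) = (10 + 0)*(-6/(-54 + (-36)³)) = 10*(-6/(-54 - 46656)) = 10*(-6/(-46710)) = 10*(-6*(-1/46710)) = 10*(1/7785) = 2/1557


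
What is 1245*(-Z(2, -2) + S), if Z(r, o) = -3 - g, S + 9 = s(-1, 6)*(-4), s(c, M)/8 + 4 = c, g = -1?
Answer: 190485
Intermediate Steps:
s(c, M) = -32 + 8*c
S = 151 (S = -9 + (-32 + 8*(-1))*(-4) = -9 + (-32 - 8)*(-4) = -9 - 40*(-4) = -9 + 160 = 151)
Z(r, o) = -2 (Z(r, o) = -3 - 1*(-1) = -3 + 1 = -2)
1245*(-Z(2, -2) + S) = 1245*(-1*(-2) + 151) = 1245*(2 + 151) = 1245*153 = 190485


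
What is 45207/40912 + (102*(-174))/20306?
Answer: 95933583/415379536 ≈ 0.23095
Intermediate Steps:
45207/40912 + (102*(-174))/20306 = 45207*(1/40912) - 17748*1/20306 = 45207/40912 - 8874/10153 = 95933583/415379536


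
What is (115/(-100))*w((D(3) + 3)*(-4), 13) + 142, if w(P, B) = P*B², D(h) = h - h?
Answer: 12371/5 ≈ 2474.2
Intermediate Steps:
D(h) = 0
(115/(-100))*w((D(3) + 3)*(-4), 13) + 142 = (115/(-100))*(((0 + 3)*(-4))*13²) + 142 = (115*(-1/100))*((3*(-4))*169) + 142 = -(-69)*169/5 + 142 = -23/20*(-2028) + 142 = 11661/5 + 142 = 12371/5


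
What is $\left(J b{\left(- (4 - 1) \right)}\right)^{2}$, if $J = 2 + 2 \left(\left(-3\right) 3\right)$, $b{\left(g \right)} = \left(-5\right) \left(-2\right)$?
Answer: $25600$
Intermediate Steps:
$b{\left(g \right)} = 10$
$J = -16$ ($J = 2 + 2 \left(-9\right) = 2 - 18 = -16$)
$\left(J b{\left(- (4 - 1) \right)}\right)^{2} = \left(\left(-16\right) 10\right)^{2} = \left(-160\right)^{2} = 25600$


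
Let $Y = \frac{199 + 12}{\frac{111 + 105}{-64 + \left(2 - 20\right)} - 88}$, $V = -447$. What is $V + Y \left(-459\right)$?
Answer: $\frac{2309757}{3716} \approx 621.57$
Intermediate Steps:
$Y = - \frac{8651}{3716}$ ($Y = \frac{211}{\frac{216}{-64 - 18} - 88} = \frac{211}{\frac{216}{-82} - 88} = \frac{211}{216 \left(- \frac{1}{82}\right) - 88} = \frac{211}{- \frac{108}{41} - 88} = \frac{211}{- \frac{3716}{41}} = 211 \left(- \frac{41}{3716}\right) = - \frac{8651}{3716} \approx -2.328$)
$V + Y \left(-459\right) = -447 - - \frac{3970809}{3716} = -447 + \frac{3970809}{3716} = \frac{2309757}{3716}$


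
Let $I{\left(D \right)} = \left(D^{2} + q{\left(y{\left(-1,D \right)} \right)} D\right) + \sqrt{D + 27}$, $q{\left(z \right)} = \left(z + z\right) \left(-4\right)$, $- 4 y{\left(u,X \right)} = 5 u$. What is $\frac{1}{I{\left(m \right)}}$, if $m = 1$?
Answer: $- \frac{9}{53} - \frac{2 \sqrt{7}}{53} \approx -0.26965$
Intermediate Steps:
$y{\left(u,X \right)} = - \frac{5 u}{4}$
$q{\left(z \right)} = - 8 z$ ($q{\left(z \right)} = 2 z \left(-4\right) = - 8 z$)
$I{\left(D \right)} = D^{2} + \sqrt{27 + D} - 10 D$ ($I{\left(D \right)} = \left(D^{2} + - 8 \left(\left(- \frac{5}{4}\right) \left(-1\right)\right) D\right) + \sqrt{D + 27} = \left(D^{2} + \left(-8\right) \frac{5}{4} D\right) + \sqrt{27 + D} = \left(D^{2} - 10 D\right) + \sqrt{27 + D} = D^{2} + \sqrt{27 + D} - 10 D$)
$\frac{1}{I{\left(m \right)}} = \frac{1}{1^{2} + \sqrt{27 + 1} - 10} = \frac{1}{1 + \sqrt{28} - 10} = \frac{1}{1 + 2 \sqrt{7} - 10} = \frac{1}{-9 + 2 \sqrt{7}}$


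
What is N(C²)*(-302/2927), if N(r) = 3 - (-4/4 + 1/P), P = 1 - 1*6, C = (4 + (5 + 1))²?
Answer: -6342/14635 ≈ -0.43334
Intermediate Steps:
C = 100 (C = (4 + 6)² = 10² = 100)
P = -5 (P = 1 - 6 = -5)
N(r) = 21/5 (N(r) = 3 - (-4/4 + 1/(-5)) = 3 - (-4*¼ + 1*(-⅕)) = 3 - (-1 - ⅕) = 3 - 1*(-6/5) = 3 + 6/5 = 21/5)
N(C²)*(-302/2927) = 21*(-302/2927)/5 = 21*(-302*1/2927)/5 = (21/5)*(-302/2927) = -6342/14635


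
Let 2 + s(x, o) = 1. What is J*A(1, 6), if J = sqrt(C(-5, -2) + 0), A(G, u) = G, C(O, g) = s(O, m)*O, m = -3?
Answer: sqrt(5) ≈ 2.2361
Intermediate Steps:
s(x, o) = -1 (s(x, o) = -2 + 1 = -1)
C(O, g) = -O
J = sqrt(5) (J = sqrt(-1*(-5) + 0) = sqrt(5 + 0) = sqrt(5) ≈ 2.2361)
J*A(1, 6) = sqrt(5)*1 = sqrt(5)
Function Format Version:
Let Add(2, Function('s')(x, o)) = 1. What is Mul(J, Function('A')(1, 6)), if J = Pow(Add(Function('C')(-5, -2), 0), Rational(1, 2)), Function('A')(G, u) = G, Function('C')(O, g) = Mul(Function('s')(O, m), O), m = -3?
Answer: Pow(5, Rational(1, 2)) ≈ 2.2361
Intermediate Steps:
Function('s')(x, o) = -1 (Function('s')(x, o) = Add(-2, 1) = -1)
Function('C')(O, g) = Mul(-1, O)
J = Pow(5, Rational(1, 2)) (J = Pow(Add(Mul(-1, -5), 0), Rational(1, 2)) = Pow(Add(5, 0), Rational(1, 2)) = Pow(5, Rational(1, 2)) ≈ 2.2361)
Mul(J, Function('A')(1, 6)) = Mul(Pow(5, Rational(1, 2)), 1) = Pow(5, Rational(1, 2))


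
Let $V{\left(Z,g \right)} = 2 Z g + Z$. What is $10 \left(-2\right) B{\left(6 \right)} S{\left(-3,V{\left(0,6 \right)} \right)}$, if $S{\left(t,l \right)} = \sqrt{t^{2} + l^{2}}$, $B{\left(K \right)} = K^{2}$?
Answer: $-2160$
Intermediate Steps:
$V{\left(Z,g \right)} = Z + 2 Z g$ ($V{\left(Z,g \right)} = 2 Z g + Z = Z + 2 Z g$)
$S{\left(t,l \right)} = \sqrt{l^{2} + t^{2}}$
$10 \left(-2\right) B{\left(6 \right)} S{\left(-3,V{\left(0,6 \right)} \right)} = 10 \left(-2\right) 6^{2} \sqrt{\left(0 \left(1 + 2 \cdot 6\right)\right)^{2} + \left(-3\right)^{2}} = \left(-20\right) 36 \sqrt{\left(0 \left(1 + 12\right)\right)^{2} + 9} = - 720 \sqrt{\left(0 \cdot 13\right)^{2} + 9} = - 720 \sqrt{0^{2} + 9} = - 720 \sqrt{0 + 9} = - 720 \sqrt{9} = \left(-720\right) 3 = -2160$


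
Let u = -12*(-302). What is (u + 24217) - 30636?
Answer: -2795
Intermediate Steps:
u = 3624
(u + 24217) - 30636 = (3624 + 24217) - 30636 = 27841 - 30636 = -2795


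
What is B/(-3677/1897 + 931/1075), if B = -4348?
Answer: 2216691925/546667 ≈ 4054.9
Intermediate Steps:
B/(-3677/1897 + 931/1075) = -4348/(-3677/1897 + 931/1075) = -4348/(-2186668/2039275) = -4348*(-2039275/2186668) = 2216691925/546667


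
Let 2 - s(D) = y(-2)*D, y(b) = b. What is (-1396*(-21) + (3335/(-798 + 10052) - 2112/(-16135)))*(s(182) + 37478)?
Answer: 11832580123475798/10665235 ≈ 1.1095e+9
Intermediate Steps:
s(D) = 2 + 2*D (s(D) = 2 - (-2)*D = 2 + 2*D)
(-1396*(-21) + (3335/(-798 + 10052) - 2112/(-16135)))*(s(182) + 37478) = (-1396*(-21) + (3335/(-798 + 10052) - 2112/(-16135)))*((2 + 2*182) + 37478) = (29316 + (3335/9254 - 2112*(-1/16135)))*((2 + 364) + 37478) = (29316 + (3335*(1/9254) + 2112/16135))*(366 + 37478) = (29316 + (3335/9254 + 2112/16135))*37844 = (29316 + 10479239/21330470)*37844 = (625334537759/21330470)*37844 = 11832580123475798/10665235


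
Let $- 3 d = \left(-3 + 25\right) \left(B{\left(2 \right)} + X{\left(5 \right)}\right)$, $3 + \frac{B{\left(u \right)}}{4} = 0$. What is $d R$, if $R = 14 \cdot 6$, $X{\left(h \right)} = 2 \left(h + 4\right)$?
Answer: $-3696$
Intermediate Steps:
$B{\left(u \right)} = -12$ ($B{\left(u \right)} = -12 + 4 \cdot 0 = -12 + 0 = -12$)
$X{\left(h \right)} = 8 + 2 h$ ($X{\left(h \right)} = 2 \left(4 + h\right) = 8 + 2 h$)
$d = -44$ ($d = - \frac{\left(-3 + 25\right) \left(-12 + \left(8 + 2 \cdot 5\right)\right)}{3} = - \frac{22 \left(-12 + \left(8 + 10\right)\right)}{3} = - \frac{22 \left(-12 + 18\right)}{3} = - \frac{22 \cdot 6}{3} = \left(- \frac{1}{3}\right) 132 = -44$)
$R = 84$
$d R = \left(-44\right) 84 = -3696$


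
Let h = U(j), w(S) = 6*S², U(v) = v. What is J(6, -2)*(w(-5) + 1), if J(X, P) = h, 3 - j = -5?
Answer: 1208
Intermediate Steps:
j = 8 (j = 3 - 1*(-5) = 3 + 5 = 8)
h = 8
J(X, P) = 8
J(6, -2)*(w(-5) + 1) = 8*(6*(-5)² + 1) = 8*(6*25 + 1) = 8*(150 + 1) = 8*151 = 1208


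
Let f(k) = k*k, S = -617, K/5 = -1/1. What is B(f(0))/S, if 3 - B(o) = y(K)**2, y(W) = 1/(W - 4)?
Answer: -242/49977 ≈ -0.0048422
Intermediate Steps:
K = -5 (K = 5*(-1/1) = 5*(-1*1) = 5*(-1) = -5)
y(W) = 1/(-4 + W)
f(k) = k**2
B(o) = 242/81 (B(o) = 3 - (1/(-4 - 5))**2 = 3 - (1/(-9))**2 = 3 - (-1/9)**2 = 3 - 1*1/81 = 3 - 1/81 = 242/81)
B(f(0))/S = (242/81)/(-617) = (242/81)*(-1/617) = -242/49977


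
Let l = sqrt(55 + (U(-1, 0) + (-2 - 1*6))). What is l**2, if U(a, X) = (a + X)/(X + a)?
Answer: 48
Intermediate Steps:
U(a, X) = 1 (U(a, X) = (X + a)/(X + a) = 1)
l = 4*sqrt(3) (l = sqrt(55 + (1 + (-2 - 1*6))) = sqrt(55 + (1 + (-2 - 6))) = sqrt(55 + (1 - 8)) = sqrt(55 - 7) = sqrt(48) = 4*sqrt(3) ≈ 6.9282)
l**2 = (4*sqrt(3))**2 = 48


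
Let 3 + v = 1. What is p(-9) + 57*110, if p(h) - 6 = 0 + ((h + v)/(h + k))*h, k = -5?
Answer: 87765/14 ≈ 6268.9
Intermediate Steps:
v = -2 (v = -3 + 1 = -2)
p(h) = 6 + h*(-2 + h)/(-5 + h) (p(h) = 6 + (0 + ((h - 2)/(h - 5))*h) = 6 + (0 + ((-2 + h)/(-5 + h))*h) = 6 + (0 + h*(-2 + h)/(-5 + h)) = 6 + h*(-2 + h)/(-5 + h))
p(-9) + 57*110 = (-30 + (-9)² + 4*(-9))/(-5 - 9) + 57*110 = (-30 + 81 - 36)/(-14) + 6270 = -1/14*15 + 6270 = -15/14 + 6270 = 87765/14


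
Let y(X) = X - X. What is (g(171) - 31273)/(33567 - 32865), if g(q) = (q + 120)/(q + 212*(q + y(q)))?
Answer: -189842698/4261491 ≈ -44.548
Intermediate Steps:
y(X) = 0
g(q) = (120 + q)/(213*q) (g(q) = (q + 120)/(q + 212*(q + 0)) = (120 + q)/(q + 212*q) = (120 + q)/((213*q)) = (120 + q)*(1/(213*q)) = (120 + q)/(213*q))
(g(171) - 31273)/(33567 - 32865) = ((1/213)*(120 + 171)/171 - 31273)/(33567 - 32865) = ((1/213)*(1/171)*291 - 31273)/702 = (97/12141 - 31273)*(1/702) = -379685396/12141*1/702 = -189842698/4261491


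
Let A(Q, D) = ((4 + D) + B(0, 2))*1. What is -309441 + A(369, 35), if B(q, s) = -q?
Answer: -309402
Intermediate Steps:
A(Q, D) = 4 + D (A(Q, D) = ((4 + D) - 1*0)*1 = ((4 + D) + 0)*1 = (4 + D)*1 = 4 + D)
-309441 + A(369, 35) = -309441 + (4 + 35) = -309441 + 39 = -309402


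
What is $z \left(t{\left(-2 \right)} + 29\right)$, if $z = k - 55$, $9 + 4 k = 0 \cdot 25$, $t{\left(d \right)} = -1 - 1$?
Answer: $- \frac{6183}{4} \approx -1545.8$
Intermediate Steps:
$t{\left(d \right)} = -2$
$k = - \frac{9}{4}$ ($k = - \frac{9}{4} + \frac{0 \cdot 25}{4} = - \frac{9}{4} + \frac{1}{4} \cdot 0 = - \frac{9}{4} + 0 = - \frac{9}{4} \approx -2.25$)
$z = - \frac{229}{4}$ ($z = - \frac{9}{4} - 55 = - \frac{229}{4} \approx -57.25$)
$z \left(t{\left(-2 \right)} + 29\right) = - \frac{229 \left(-2 + 29\right)}{4} = \left(- \frac{229}{4}\right) 27 = - \frac{6183}{4}$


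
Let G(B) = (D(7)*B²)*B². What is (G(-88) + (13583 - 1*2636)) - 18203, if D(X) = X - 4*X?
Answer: -1259367512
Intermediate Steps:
D(X) = -3*X
G(B) = -21*B⁴ (G(B) = ((-3*7)*B²)*B² = (-21*B²)*B² = -21*B⁴)
(G(-88) + (13583 - 1*2636)) - 18203 = (-21*(-88)⁴ + (13583 - 1*2636)) - 18203 = (-21*59969536 + (13583 - 2636)) - 18203 = (-1259360256 + 10947) - 18203 = -1259349309 - 18203 = -1259367512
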